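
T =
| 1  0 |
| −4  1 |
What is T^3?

[[1, 0], [−12, 1]]

T = I + N where N = [[0, 0], [−4, 0]] is strictly lower-triangular, so N^2 = 0.
(I + N)^3 = I + 3·N = [[1, 0], [−12, 1]].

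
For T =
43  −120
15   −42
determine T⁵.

[[2443, −6600], [825, −2232]]

tr T = 1 and det T = −6, so the characteristic polynomial is λ² − (1)λ + (−6) with roots 3 and −2.
Eigenvectors give P = [[−3, −8], [−1, −3]] with P⁻¹ = [[−3, 8], [1, −3]], and T = P·diag(3, −2)·P⁻¹.
Then T⁵ = P·diag(243, −32)·P⁻¹ = [[−729, 256], [−243, 96]] · [[−3, 8], [1, −3]] = [[2443, −6600], [825, −2232]].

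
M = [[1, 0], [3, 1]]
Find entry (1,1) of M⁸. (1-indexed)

1

M = I + N where N = [[0, 0], [3, 0]] is strictly lower-triangular, so N² = 0.
(I + N)⁸ = I + 8·N = [[1, 0], [24, 1]].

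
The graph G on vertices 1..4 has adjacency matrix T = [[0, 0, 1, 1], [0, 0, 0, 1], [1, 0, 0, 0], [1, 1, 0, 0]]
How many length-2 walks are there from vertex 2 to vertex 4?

The number of length-2 walks from vertex 2 to vertex 4 is entry (2,4) of T², where T is the adjacency matrix.
T² = [[2, 1, 0, 0], [1, 1, 0, 0], [0, 0, 1, 1], [0, 0, 1, 2]]

0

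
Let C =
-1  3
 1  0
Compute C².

[[4, -3], [-1, 3]]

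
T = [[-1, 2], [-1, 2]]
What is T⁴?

[[-1, 2], [-1, 2]]

T² = T (a projection; rank 1, trace 1), so T⁴ = T.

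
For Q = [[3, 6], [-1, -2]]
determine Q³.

[[3, 6], [-1, -2]]

Q² = Q (a projection; rank 1, trace 1), so Q³ = Q.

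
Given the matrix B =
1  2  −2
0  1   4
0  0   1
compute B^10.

[[1, 20, 340], [0, 1, 40], [0, 0, 1]]

B = I + N where N = [[0, 2, −2], [0, 0, 4], [0, 0, 0]] is strictly upper-triangular, so N^3 = 0.
(I + N)^10 = I + 10·N + 45·N^2 = [[1, 20, 340], [0, 1, 40], [0, 0, 1]].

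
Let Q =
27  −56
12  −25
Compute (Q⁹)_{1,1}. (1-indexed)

137787

tr Q = 2 and det Q = −3, so the characteristic polynomial is λ² − (2)λ + (−3) with roots −1 and 3.
Eigenvectors give P = [[−2, 7], [−1, 3]] with P⁻¹ = [[3, −7], [1, −2]], and Q = P·diag(−1, 3)·P⁻¹.
Then Q⁹ = P·diag(−1, 19683)·P⁻¹ = [[2, 137781], [1, 59049]] · [[3, −7], [1, −2]] = [[137787, −275576], [59052, −118105]].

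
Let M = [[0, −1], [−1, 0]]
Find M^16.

M² = I (check: tr M = 0 and det M = −1), so M^16 = I since 16 is even.

[[1, 0], [0, 1]]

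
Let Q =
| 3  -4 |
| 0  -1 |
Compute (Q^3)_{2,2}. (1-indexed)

Q^2 = [[9, -8], [0, 1]]
Q^3 = [[27, -28], [0, -1]]

-1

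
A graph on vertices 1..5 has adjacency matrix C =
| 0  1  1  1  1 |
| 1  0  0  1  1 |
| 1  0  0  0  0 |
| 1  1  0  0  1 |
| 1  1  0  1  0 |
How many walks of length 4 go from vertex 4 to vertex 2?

21

The number of length-4 walks from vertex 4 to vertex 2 is entry (4,2) of C^4, where C is the adjacency matrix.
C^2 = [[4, 2, 0, 2, 2], [2, 3, 1, 2, 2], [0, 1, 1, 1, 1], [2, 2, 1, 3, 2], [2, 2, 1, 2, 3]]
C^3 = [[6, 8, 4, 8, 8], [8, 6, 2, 7, 7], [4, 2, 0, 2, 2], [8, 7, 2, 6, 7], [8, 7, 2, 7, 6]]
C^4 = [[28, 22, 6, 22, 22], [22, 22, 8, 21, 21], [6, 8, 4, 8, 8], [22, 21, 8, 22, 21], [22, 21, 8, 21, 22]]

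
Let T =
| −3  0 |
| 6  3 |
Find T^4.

tr T = 0 and det T = −9, so the characteristic polynomial is λ² − (0)λ + (−9) with roots −3 and 3.
Eigenvectors give P = [[−1, 0], [1, −1]] with P⁻¹ = [[−1, 0], [−1, −1]], and T = P·diag(−3, 3)·P⁻¹.
Then T^4 = P·diag(81, 81)·P⁻¹ = [[−81, 0], [81, −81]] · [[−1, 0], [−1, −1]] = [[81, 0], [0, 81]].

[[81, 0], [0, 81]]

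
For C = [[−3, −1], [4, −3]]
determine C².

[[5, 6], [−24, 5]]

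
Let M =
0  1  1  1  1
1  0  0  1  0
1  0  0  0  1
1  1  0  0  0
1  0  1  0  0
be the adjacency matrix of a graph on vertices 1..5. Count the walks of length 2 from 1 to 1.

4

The number of length-2 walks from vertex 1 to vertex 1 is entry (1,1) of M², where M is the adjacency matrix.
M² = [[4, 1, 1, 1, 1], [1, 2, 1, 1, 1], [1, 1, 2, 1, 1], [1, 1, 1, 2, 1], [1, 1, 1, 1, 2]]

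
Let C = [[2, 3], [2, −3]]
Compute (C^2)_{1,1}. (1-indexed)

10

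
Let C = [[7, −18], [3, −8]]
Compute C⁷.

tr C = −1 and det C = −2, so the characteristic polynomial is λ² − (−1)λ + (−2) with roots 1 and −2.
Eigenvectors give P = [[3, −2], [1, −1]] with P⁻¹ = [[1, −2], [1, −3]], and C = P·diag(1, −2)·P⁻¹.
Then C⁷ = P·diag(1, −128)·P⁻¹ = [[3, 256], [1, 128]] · [[1, −2], [1, −3]] = [[259, −774], [129, −386]].

[[259, −774], [129, −386]]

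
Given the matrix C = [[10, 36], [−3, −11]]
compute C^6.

[[−188, −756], [63, 253]]

tr C = −1 and det C = −2, so the characteristic polynomial is λ² − (−1)λ + (−2) with roots −2 and 1.
Eigenvectors give P = [[−3, −4], [1, 1]] with P⁻¹ = [[1, 4], [−1, −3]], and C = P·diag(−2, 1)·P⁻¹.
Then C^6 = P·diag(64, 1)·P⁻¹ = [[−192, −4], [64, 1]] · [[1, 4], [−1, −3]] = [[−188, −756], [63, 253]].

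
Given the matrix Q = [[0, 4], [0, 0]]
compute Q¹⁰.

Q is strictly triangular, hence nilpotent: Q² = 0, so Q¹⁰ = 0.

[[0, 0], [0, 0]]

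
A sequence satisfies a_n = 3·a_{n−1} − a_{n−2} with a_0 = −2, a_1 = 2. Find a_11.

With companion matrix A = [[3, −1], [1, 0]], [a_n, a_{n−1}]ᵀ = A·[a_{n−1}, a_{n−2}]ᵀ, so [a_11, a_10]ᵀ = A¹⁰·[a_1, a_0]ᵀ.
A¹⁰ = [[17711, −6765], [6765, −2584]], giving [a_11, a_10]ᵀ = [[48952], [18698]].

48952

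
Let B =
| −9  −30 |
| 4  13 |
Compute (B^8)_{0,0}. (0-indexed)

tr B = 4 and det B = 3, so the characteristic polynomial is λ² − (4)λ + (3) with roots 1 and 3.
Eigenvectors give P = [[−3, 5], [1, −2]] with P⁻¹ = [[−2, −5], [−1, −3]], and B = P·diag(1, 3)·P⁻¹.
Then B^8 = P·diag(1, 6561)·P⁻¹ = [[−3, 32805], [1, −13122]] · [[−2, −5], [−1, −3]] = [[−32799, −98400], [13120, 39361]].

−32799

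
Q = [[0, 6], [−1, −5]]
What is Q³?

[[30, 114], [−19, −65]]

tr Q = −5 and det Q = 6, so the characteristic polynomial is λ² − (−5)λ + (6) with roots −3 and −2.
Eigenvectors give P = [[−2, 3], [1, −1]] with P⁻¹ = [[1, 3], [1, 2]], and Q = P·diag(−3, −2)·P⁻¹.
Then Q³ = P·diag(−27, −8)·P⁻¹ = [[54, −24], [−27, 8]] · [[1, 3], [1, 2]] = [[30, 114], [−19, −65]].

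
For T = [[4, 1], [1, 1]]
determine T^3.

[[73, 22], [22, 7]]

T^2 = [[17, 5], [5, 2]]
T^3 = [[73, 22], [22, 7]]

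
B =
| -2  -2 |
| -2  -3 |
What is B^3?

[[-36, -46], [-46, -59]]

B^2 = [[8, 10], [10, 13]]
B^3 = [[-36, -46], [-46, -59]]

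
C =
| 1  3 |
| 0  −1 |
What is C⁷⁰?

C² = I (check: tr C = 0 and det C = −1), so C⁷⁰ = I since 70 is even.

[[1, 0], [0, 1]]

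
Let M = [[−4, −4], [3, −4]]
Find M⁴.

M² = [[4, 32], [−24, 4]]
M³ = [[80, −144], [108, 80]]
M⁴ = [[−752, 256], [−192, −752]]

[[−752, 256], [−192, −752]]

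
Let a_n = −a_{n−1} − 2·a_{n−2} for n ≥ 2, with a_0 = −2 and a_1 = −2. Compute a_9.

With companion matrix T = [[−1, −2], [1, 0]], [a_n, a_{n−1}]ᵀ = T·[a_{n−1}, a_{n−2}]ᵀ, so [a_9, a_8]ᵀ = T⁸·[a_1, a_0]ᵀ.
T⁸ = [[−17, −6], [3, −14]], giving [a_9, a_8]ᵀ = [[46], [22]].

46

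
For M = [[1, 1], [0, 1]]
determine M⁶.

[[1, 6], [0, 1]]

M = I + N where N = [[0, 1], [0, 0]] is strictly upper-triangular, so N² = 0.
(I + N)⁶ = I + 6·N = [[1, 6], [0, 1]].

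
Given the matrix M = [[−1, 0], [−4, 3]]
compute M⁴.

[[1, 0], [−80, 81]]

tr M = 2 and det M = −3, so the characteristic polynomial is λ² − (2)λ + (−3) with roots −1 and 3.
Eigenvectors give P = [[−1, 0], [−1, 1]] with P⁻¹ = [[−1, 0], [−1, 1]], and M = P·diag(−1, 3)·P⁻¹.
Then M⁴ = P·diag(1, 81)·P⁻¹ = [[−1, 0], [−1, 81]] · [[−1, 0], [−1, 1]] = [[1, 0], [−80, 81]].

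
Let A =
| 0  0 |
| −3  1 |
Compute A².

[[0, 0], [−3, 1]]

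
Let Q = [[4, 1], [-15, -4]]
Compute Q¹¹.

[[4, 1], [-15, -4]]

Q² = I (check: tr Q = 0 and det Q = -1), so Q¹¹ = Q since 11 is odd.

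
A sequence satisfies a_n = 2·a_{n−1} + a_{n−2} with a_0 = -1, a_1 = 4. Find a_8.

1463

With companion matrix Q = [[2, 1], [1, 0]], [a_n, a_{n−1}]ᵀ = Q·[a_{n−1}, a_{n−2}]ᵀ, so [a_8, a_7]ᵀ = Q^7·[a_1, a_0]ᵀ.
Q^7 = [[408, 169], [169, 70]], giving [a_8, a_7]ᵀ = [[1463], [606]].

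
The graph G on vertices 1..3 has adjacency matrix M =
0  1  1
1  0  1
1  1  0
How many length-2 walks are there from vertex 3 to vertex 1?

The number of length-2 walks from vertex 3 to vertex 1 is entry (3,1) of M², where M is the adjacency matrix.
M² = [[2, 1, 1], [1, 2, 1], [1, 1, 2]]

1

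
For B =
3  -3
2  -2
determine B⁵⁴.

[[3, -3], [2, -2]]

B² = B (a projection; rank 1, trace 1), so B⁵⁴ = B.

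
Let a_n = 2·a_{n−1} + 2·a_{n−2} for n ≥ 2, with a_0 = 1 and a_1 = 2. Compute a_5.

With companion matrix M = [[2, 2], [1, 0]], [a_n, a_{n−1}]ᵀ = M·[a_{n−1}, a_{n−2}]ᵀ, so [a_5, a_4]ᵀ = M^4·[a_1, a_0]ᵀ.
M^4 = [[44, 32], [16, 12]], giving [a_5, a_4]ᵀ = [[120], [44]].

120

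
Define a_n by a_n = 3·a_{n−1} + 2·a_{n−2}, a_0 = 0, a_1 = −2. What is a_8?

−12558

With companion matrix M = [[3, 2], [1, 0]], [a_n, a_{n−1}]ᵀ = M·[a_{n−1}, a_{n−2}]ᵀ, so [a_8, a_7]ᵀ = M^7·[a_1, a_0]ᵀ.
M^7 = [[6279, 3526], [1763, 990]], giving [a_8, a_7]ᵀ = [[−12558], [−3526]].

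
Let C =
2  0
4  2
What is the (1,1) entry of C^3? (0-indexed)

C^2 = [[4, 0], [16, 4]]
C^3 = [[8, 0], [48, 8]]

8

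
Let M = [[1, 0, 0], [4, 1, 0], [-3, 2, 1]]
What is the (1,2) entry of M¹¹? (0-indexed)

0

M = I + N where N = [[0, 0, 0], [4, 0, 0], [-3, 2, 0]] is strictly lower-triangular, so N³ = 0.
(I + N)¹¹ = I + 11·N + 55·N² = [[1, 0, 0], [44, 1, 0], [407, 22, 1]].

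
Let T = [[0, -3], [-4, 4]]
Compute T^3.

[[48, -84], [-112, 160]]

T^2 = [[12, -12], [-16, 28]]
T^3 = [[48, -84], [-112, 160]]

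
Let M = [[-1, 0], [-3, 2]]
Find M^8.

[[1, 0], [-255, 256]]

tr M = 1 and det M = -2, so the characteristic polynomial is λ² − (1)λ + (-2) with roots -1 and 2.
Eigenvectors give P = [[-1, 0], [-1, -1]] with P⁻¹ = [[-1, 0], [1, -1]], and M = P·diag(-1, 2)·P⁻¹.
Then M^8 = P·diag(1, 256)·P⁻¹ = [[-1, 0], [-1, -256]] · [[-1, 0], [1, -1]] = [[1, 0], [-255, 256]].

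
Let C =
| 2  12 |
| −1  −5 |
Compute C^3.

[[20, 84], [−7, −29]]

tr C = −3 and det C = 2, so the characteristic polynomial is λ² − (−3)λ + (2) with roots −2 and −1.
Eigenvectors give P = [[−3, 4], [1, −1]] with P⁻¹ = [[1, 4], [1, 3]], and C = P·diag(−2, −1)·P⁻¹.
Then C^3 = P·diag(−8, −1)·P⁻¹ = [[24, −4], [−8, 1]] · [[1, 4], [1, 3]] = [[20, 84], [−7, −29]].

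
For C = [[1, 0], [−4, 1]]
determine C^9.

C = I + N where N = [[0, 0], [−4, 0]] is strictly lower-triangular, so N^2 = 0.
(I + N)^9 = I + 9·N = [[1, 0], [−36, 1]].

[[1, 0], [−36, 1]]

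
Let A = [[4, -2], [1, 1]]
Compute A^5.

tr A = 5 and det A = 6, so the characteristic polynomial is λ² − (5)λ + (6) with roots 3 and 2.
Eigenvectors give P = [[2, -1], [1, -1]] with P⁻¹ = [[1, -1], [1, -2]], and A = P·diag(3, 2)·P⁻¹.
Then A^5 = P·diag(243, 32)·P⁻¹ = [[486, -32], [243, -32]] · [[1, -1], [1, -2]] = [[454, -422], [211, -179]].

[[454, -422], [211, -179]]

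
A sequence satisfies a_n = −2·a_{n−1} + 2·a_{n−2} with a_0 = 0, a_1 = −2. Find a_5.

With companion matrix A = [[−2, 2], [1, 0]], [a_n, a_{n−1}]ᵀ = A·[a_{n−1}, a_{n−2}]ᵀ, so [a_5, a_4]ᵀ = A^4·[a_1, a_0]ᵀ.
A^4 = [[44, −32], [−16, 12]], giving [a_5, a_4]ᵀ = [[−88], [32]].

−88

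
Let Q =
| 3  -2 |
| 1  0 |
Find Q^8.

tr Q = 3 and det Q = 2, so the characteristic polynomial is λ² − (3)λ + (2) with roots 2 and 1.
Eigenvectors give P = [[2, -1], [1, -1]] with P⁻¹ = [[1, -1], [1, -2]], and Q = P·diag(2, 1)·P⁻¹.
Then Q^8 = P·diag(256, 1)·P⁻¹ = [[512, -1], [256, -1]] · [[1, -1], [1, -2]] = [[511, -510], [255, -254]].

[[511, -510], [255, -254]]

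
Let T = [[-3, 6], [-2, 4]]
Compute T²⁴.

T² = T (a projection; rank 1, trace 1), so T²⁴ = T.

[[-3, 6], [-2, 4]]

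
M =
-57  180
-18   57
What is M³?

[[-513, 1620], [-162, 513]]

tr M = 0 and det M = -9, so the characteristic polynomial is λ² − (0)λ + (-9) with roots -3 and 3.
Eigenvectors give P = [[10, 3], [3, 1]] with P⁻¹ = [[1, -3], [-3, 10]], and M = P·diag(-3, 3)·P⁻¹.
Then M³ = P·diag(-27, 27)·P⁻¹ = [[-270, 81], [-81, 27]] · [[1, -3], [-3, 10]] = [[-513, 1620], [-162, 513]].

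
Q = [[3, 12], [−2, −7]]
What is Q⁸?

tr Q = −4 and det Q = 3, so the characteristic polynomial is λ² − (−4)λ + (3) with roots −1 and −3.
Eigenvectors give P = [[−3, −2], [1, 1]] with P⁻¹ = [[−1, −2], [1, 3]], and Q = P·diag(−1, −3)·P⁻¹.
Then Q⁸ = P·diag(1, 6561)·P⁻¹ = [[−3, −13122], [1, 6561]] · [[−1, −2], [1, 3]] = [[−13119, −39360], [6560, 19681]].

[[−13119, −39360], [6560, 19681]]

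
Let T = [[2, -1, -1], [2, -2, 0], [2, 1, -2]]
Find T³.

T² = [[0, -1, 0], [0, 2, -2], [2, -6, 2]]
T³ = [[-2, 2, 0], [0, -6, 4], [-4, 12, -6]]

[[-2, 2, 0], [0, -6, 4], [-4, 12, -6]]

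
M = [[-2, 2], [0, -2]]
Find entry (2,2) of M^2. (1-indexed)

4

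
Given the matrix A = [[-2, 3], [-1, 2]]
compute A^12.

[[1, 0], [0, 1]]

A² = I (check: tr A = 0 and det A = -1), so A^12 = I since 12 is even.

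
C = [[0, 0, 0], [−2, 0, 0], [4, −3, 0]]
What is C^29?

C is strictly triangular, hence nilpotent: C^3 = 0, so C^29 = 0.

[[0, 0, 0], [0, 0, 0], [0, 0, 0]]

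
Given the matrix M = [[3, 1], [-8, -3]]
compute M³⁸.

[[1, 0], [0, 1]]

M² = I (check: tr M = 0 and det M = -1), so M³⁸ = I since 38 is even.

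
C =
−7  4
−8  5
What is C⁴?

tr C = −2 and det C = −3, so the characteristic polynomial is λ² − (−2)λ + (−3) with roots 1 and −3.
Eigenvectors give P = [[1, 1], [2, 1]] with P⁻¹ = [[−1, 1], [2, −1]], and C = P·diag(1, −3)·P⁻¹.
Then C⁴ = P·diag(1, 81)·P⁻¹ = [[1, 81], [2, 81]] · [[−1, 1], [2, −1]] = [[161, −80], [160, −79]].

[[161, −80], [160, −79]]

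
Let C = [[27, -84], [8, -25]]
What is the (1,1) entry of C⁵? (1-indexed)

1707

tr C = 2 and det C = -3, so the characteristic polynomial is λ² − (2)λ + (-3) with roots 3 and -1.
Eigenvectors give P = [[7, 3], [2, 1]] with P⁻¹ = [[1, -3], [-2, 7]], and C = P·diag(3, -1)·P⁻¹.
Then C⁵ = P·diag(243, -1)·P⁻¹ = [[1701, -3], [486, -1]] · [[1, -3], [-2, 7]] = [[1707, -5124], [488, -1465]].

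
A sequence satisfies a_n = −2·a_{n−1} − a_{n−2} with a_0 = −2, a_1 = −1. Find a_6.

With companion matrix Q = [[−2, −1], [1, 0]], [a_n, a_{n−1}]ᵀ = Q·[a_{n−1}, a_{n−2}]ᵀ, so [a_6, a_5]ᵀ = Q⁵·[a_1, a_0]ᵀ.
Q⁵ = [[−6, −5], [5, 4]], giving [a_6, a_5]ᵀ = [[16], [−13]].

16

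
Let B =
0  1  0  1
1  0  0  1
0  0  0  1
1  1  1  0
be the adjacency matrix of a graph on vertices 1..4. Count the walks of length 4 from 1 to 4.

6

The number of length-4 walks from vertex 1 to vertex 4 is entry (1,4) of B⁴, where B is the adjacency matrix.
B² = [[2, 1, 1, 1], [1, 2, 1, 1], [1, 1, 1, 0], [1, 1, 0, 3]]
B³ = [[2, 3, 1, 4], [3, 2, 1, 4], [1, 1, 0, 3], [4, 4, 3, 2]]
B⁴ = [[7, 6, 4, 6], [6, 7, 4, 6], [4, 4, 3, 2], [6, 6, 2, 11]]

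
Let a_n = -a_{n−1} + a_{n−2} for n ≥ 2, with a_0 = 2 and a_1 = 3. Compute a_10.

-97

With companion matrix T = [[-1, 1], [1, 0]], [a_n, a_{n−1}]ᵀ = T·[a_{n−1}, a_{n−2}]ᵀ, so [a_10, a_9]ᵀ = T^9·[a_1, a_0]ᵀ.
T^9 = [[-55, 34], [34, -21]], giving [a_10, a_9]ᵀ = [[-97], [60]].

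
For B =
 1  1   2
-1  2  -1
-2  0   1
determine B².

[[-4, 3, 3], [-1, 3, -5], [-4, -2, -3]]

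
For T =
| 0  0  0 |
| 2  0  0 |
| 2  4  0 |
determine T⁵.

[[0, 0, 0], [0, 0, 0], [0, 0, 0]]

T is strictly triangular, hence nilpotent: T³ = 0, so T⁵ = 0.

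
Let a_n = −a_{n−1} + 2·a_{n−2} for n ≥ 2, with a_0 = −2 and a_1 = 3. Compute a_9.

853

With companion matrix Q = [[−1, 2], [1, 0]], [a_n, a_{n−1}]ᵀ = Q·[a_{n−1}, a_{n−2}]ᵀ, so [a_9, a_8]ᵀ = Q⁸·[a_1, a_0]ᵀ.
Q⁸ = [[171, −170], [−85, 86]], giving [a_9, a_8]ᵀ = [[853], [−427]].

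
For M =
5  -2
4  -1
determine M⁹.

tr M = 4 and det M = 3, so the characteristic polynomial is λ² − (4)λ + (3) with roots 3 and 1.
Eigenvectors give P = [[1, -1], [1, -2]] with P⁻¹ = [[2, -1], [1, -1]], and M = P·diag(3, 1)·P⁻¹.
Then M⁹ = P·diag(19683, 1)·P⁻¹ = [[19683, -1], [19683, -2]] · [[2, -1], [1, -1]] = [[39365, -19682], [39364, -19681]].

[[39365, -19682], [39364, -19681]]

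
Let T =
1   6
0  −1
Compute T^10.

[[1, 0], [0, 1]]

T² = I (check: tr T = 0 and det T = −1), so T^10 = I since 10 is even.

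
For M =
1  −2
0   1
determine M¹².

M = I + N where N = [[0, −2], [0, 0]] is strictly upper-triangular, so N² = 0.
(I + N)¹² = I + 12·N = [[1, −24], [0, 1]].

[[1, −24], [0, 1]]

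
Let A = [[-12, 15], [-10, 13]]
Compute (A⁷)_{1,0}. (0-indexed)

-4630

tr A = 1 and det A = -6, so the characteristic polynomial is λ² − (1)λ + (-6) with roots -2 and 3.
Eigenvectors give P = [[-3, -1], [-2, -1]] with P⁻¹ = [[-1, 1], [2, -3]], and A = P·diag(-2, 3)·P⁻¹.
Then A⁷ = P·diag(-128, 2187)·P⁻¹ = [[384, -2187], [256, -2187]] · [[-1, 1], [2, -3]] = [[-4758, 6945], [-4630, 6817]].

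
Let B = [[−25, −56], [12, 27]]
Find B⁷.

tr B = 2 and det B = −3, so the characteristic polynomial is λ² − (2)λ + (−3) with roots 3 and −1.
Eigenvectors give P = [[−2, 7], [1, −3]] with P⁻¹ = [[3, 7], [1, 2]], and B = P·diag(3, −1)·P⁻¹.
Then B⁷ = P·diag(2187, −1)·P⁻¹ = [[−4374, −7], [2187, 3]] · [[3, 7], [1, 2]] = [[−13129, −30632], [6564, 15315]].

[[−13129, −30632], [6564, 15315]]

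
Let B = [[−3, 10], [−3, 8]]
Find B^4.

tr B = 5 and det B = 6, so the characteristic polynomial is λ² − (5)λ + (6) with roots 3 and 2.
Eigenvectors give P = [[5, −2], [3, −1]] with P⁻¹ = [[−1, 2], [−3, 5]], and B = P·diag(3, 2)·P⁻¹.
Then B^4 = P·diag(81, 16)·P⁻¹ = [[405, −32], [243, −16]] · [[−1, 2], [−3, 5]] = [[−309, 650], [−195, 406]].

[[−309, 650], [−195, 406]]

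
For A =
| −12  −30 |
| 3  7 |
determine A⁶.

tr A = −5 and det A = 6, so the characteristic polynomial is λ² − (−5)λ + (6) with roots −3 and −2.
Eigenvectors give P = [[10, −3], [−3, 1]] with P⁻¹ = [[1, 3], [3, 10]], and A = P·diag(−3, −2)·P⁻¹.
Then A⁶ = P·diag(729, 64)·P⁻¹ = [[7290, −192], [−2187, 64]] · [[1, 3], [3, 10]] = [[6714, 19950], [−1995, −5921]].

[[6714, 19950], [−1995, −5921]]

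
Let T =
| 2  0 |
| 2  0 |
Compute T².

[[4, 0], [4, 0]]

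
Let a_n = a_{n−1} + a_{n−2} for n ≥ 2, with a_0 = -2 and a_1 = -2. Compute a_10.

With companion matrix B = [[1, 1], [1, 0]], [a_n, a_{n−1}]ᵀ = B·[a_{n−1}, a_{n−2}]ᵀ, so [a_10, a_9]ᵀ = B⁹·[a_1, a_0]ᵀ.
B⁹ = [[55, 34], [34, 21]], giving [a_10, a_9]ᵀ = [[-178], [-110]].

-178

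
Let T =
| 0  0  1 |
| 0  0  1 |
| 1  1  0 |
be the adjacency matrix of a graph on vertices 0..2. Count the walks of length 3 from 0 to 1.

0

The number of length-3 walks from vertex 0 to vertex 1 is entry (0,1) of T³, where T is the adjacency matrix.
T² = [[1, 1, 0], [1, 1, 0], [0, 0, 2]]
T³ = [[0, 0, 2], [0, 0, 2], [2, 2, 0]]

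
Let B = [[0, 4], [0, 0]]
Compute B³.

B is strictly triangular, hence nilpotent: B² = 0, so B³ = 0.

[[0, 0], [0, 0]]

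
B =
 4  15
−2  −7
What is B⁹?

[[2554, 7665], [−1022, −3067]]

tr B = −3 and det B = 2, so the characteristic polynomial is λ² − (−3)λ + (2) with roots −2 and −1.
Eigenvectors give P = [[5, −3], [−2, 1]] with P⁻¹ = [[−1, −3], [−2, −5]], and B = P·diag(−2, −1)·P⁻¹.
Then B⁹ = P·diag(−512, −1)·P⁻¹ = [[−2560, 3], [1024, −1]] · [[−1, −3], [−2, −5]] = [[2554, 7665], [−1022, −3067]].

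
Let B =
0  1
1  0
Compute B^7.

[[0, 1], [1, 0]]

B² = I (check: tr B = 0 and det B = −1), so B^7 = B since 7 is odd.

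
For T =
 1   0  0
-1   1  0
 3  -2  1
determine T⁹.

T = I + N where N = [[0, 0, 0], [-1, 0, 0], [3, -2, 0]] is strictly lower-triangular, so N³ = 0.
(I + N)⁹ = I + 9·N + 36·N² = [[1, 0, 0], [-9, 1, 0], [99, -18, 1]].

[[1, 0, 0], [-9, 1, 0], [99, -18, 1]]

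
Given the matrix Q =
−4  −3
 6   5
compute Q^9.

tr Q = 1 and det Q = −2, so the characteristic polynomial is λ² − (1)λ + (−2) with roots −1 and 2.
Eigenvectors give P = [[−1, 1], [1, −2]] with P⁻¹ = [[−2, −1], [−1, −1]], and Q = P·diag(−1, 2)·P⁻¹.
Then Q^9 = P·diag(−1, 512)·P⁻¹ = [[1, 512], [−1, −1024]] · [[−2, −1], [−1, −1]] = [[−514, −513], [1026, 1025]].

[[−514, −513], [1026, 1025]]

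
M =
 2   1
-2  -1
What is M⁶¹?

[[2, 1], [-2, -1]]

M² = M (a projection; rank 1, trace 1), so M⁶¹ = M.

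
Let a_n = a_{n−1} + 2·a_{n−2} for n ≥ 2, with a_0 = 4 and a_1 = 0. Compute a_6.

88

With companion matrix M = [[1, 2], [1, 0]], [a_n, a_{n−1}]ᵀ = M·[a_{n−1}, a_{n−2}]ᵀ, so [a_6, a_5]ᵀ = M⁵·[a_1, a_0]ᵀ.
M⁵ = [[21, 22], [11, 10]], giving [a_6, a_5]ᵀ = [[88], [40]].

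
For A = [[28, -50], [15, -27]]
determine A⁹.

[[120658, -201950], [60585, -101487]]

tr A = 1 and det A = -6, so the characteristic polynomial is λ² − (1)λ + (-6) with roots -2 and 3.
Eigenvectors give P = [[-5, -2], [-3, -1]] with P⁻¹ = [[1, -2], [-3, 5]], and A = P·diag(-2, 3)·P⁻¹.
Then A⁹ = P·diag(-512, 19683)·P⁻¹ = [[2560, -39366], [1536, -19683]] · [[1, -2], [-3, 5]] = [[120658, -201950], [60585, -101487]].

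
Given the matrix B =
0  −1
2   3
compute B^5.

tr B = 3 and det B = 2, so the characteristic polynomial is λ² − (3)λ + (2) with roots 2 and 1.
Eigenvectors give P = [[−1, −1], [2, 1]] with P⁻¹ = [[1, 1], [−2, −1]], and B = P·diag(2, 1)·P⁻¹.
Then B^5 = P·diag(32, 1)·P⁻¹ = [[−32, −1], [64, 1]] · [[1, 1], [−2, −1]] = [[−30, −31], [62, 63]].

[[−30, −31], [62, 63]]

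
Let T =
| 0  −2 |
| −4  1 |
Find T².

[[8, −2], [−4, 9]]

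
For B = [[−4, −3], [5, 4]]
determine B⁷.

B² = I (check: tr B = 0 and det B = −1), so B⁷ = B since 7 is odd.

[[−4, −3], [5, 4]]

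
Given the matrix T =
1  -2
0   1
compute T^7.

T = I + N where N = [[0, -2], [0, 0]] is strictly upper-triangular, so N^2 = 0.
(I + N)^7 = I + 7·N = [[1, -14], [0, 1]].

[[1, -14], [0, 1]]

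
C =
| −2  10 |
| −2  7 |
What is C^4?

tr C = 5 and det C = 6, so the characteristic polynomial is λ² − (5)λ + (6) with roots 3 and 2.
Eigenvectors give P = [[2, 5], [1, 2]] with P⁻¹ = [[−2, 5], [1, −2]], and C = P·diag(3, 2)·P⁻¹.
Then C^4 = P·diag(81, 16)·P⁻¹ = [[162, 80], [81, 32]] · [[−2, 5], [1, −2]] = [[−244, 650], [−130, 341]].

[[−244, 650], [−130, 341]]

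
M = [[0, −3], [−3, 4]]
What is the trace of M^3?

M^2 = [[9, −12], [−12, 25]]
M^3 = [[36, −75], [−75, 136]]

172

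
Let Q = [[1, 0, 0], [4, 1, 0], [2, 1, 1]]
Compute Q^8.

Q = I + N where N = [[0, 0, 0], [4, 0, 0], [2, 1, 0]] is strictly lower-triangular, so N^3 = 0.
(I + N)^8 = I + 8·N + 28·N^2 = [[1, 0, 0], [32, 1, 0], [128, 8, 1]].

[[1, 0, 0], [32, 1, 0], [128, 8, 1]]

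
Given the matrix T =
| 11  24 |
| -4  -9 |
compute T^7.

tr T = 2 and det T = -3, so the characteristic polynomial is λ² − (2)λ + (-3) with roots 3 and -1.
Eigenvectors give P = [[-3, -2], [1, 1]] with P⁻¹ = [[-1, -2], [1, 3]], and T = P·diag(3, -1)·P⁻¹.
Then T^7 = P·diag(2187, -1)·P⁻¹ = [[-6561, 2], [2187, -1]] · [[-1, -2], [1, 3]] = [[6563, 13128], [-2188, -4377]].

[[6563, 13128], [-2188, -4377]]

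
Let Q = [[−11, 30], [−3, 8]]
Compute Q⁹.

[[−5111, 15330], [−1533, 4598]]

tr Q = −3 and det Q = 2, so the characteristic polynomial is λ² − (−3)λ + (2) with roots −1 and −2.
Eigenvectors give P = [[−3, 10], [−1, 3]] with P⁻¹ = [[3, −10], [1, −3]], and Q = P·diag(−1, −2)·P⁻¹.
Then Q⁹ = P·diag(−1, −512)·P⁻¹ = [[3, −5120], [1, −1536]] · [[3, −10], [1, −3]] = [[−5111, 15330], [−1533, 4598]].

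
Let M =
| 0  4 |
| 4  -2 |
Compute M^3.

M^2 = [[16, -8], [-8, 20]]
M^3 = [[-32, 80], [80, -72]]

[[-32, 80], [80, -72]]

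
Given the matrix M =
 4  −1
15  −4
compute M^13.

[[4, −1], [15, −4]]

M² = I (check: tr M = 0 and det M = −1), so M^13 = M since 13 is odd.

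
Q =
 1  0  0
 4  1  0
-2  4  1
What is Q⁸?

Q = I + N where N = [[0, 0, 0], [4, 0, 0], [-2, 4, 0]] is strictly lower-triangular, so N³ = 0.
(I + N)⁸ = I + 8·N + 28·N² = [[1, 0, 0], [32, 1, 0], [432, 32, 1]].

[[1, 0, 0], [32, 1, 0], [432, 32, 1]]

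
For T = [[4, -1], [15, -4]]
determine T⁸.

[[1, 0], [0, 1]]

T² = I (check: tr T = 0 and det T = -1), so T⁸ = I since 8 is even.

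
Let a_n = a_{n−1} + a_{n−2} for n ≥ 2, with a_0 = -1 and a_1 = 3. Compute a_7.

31

With companion matrix A = [[1, 1], [1, 0]], [a_n, a_{n−1}]ᵀ = A·[a_{n−1}, a_{n−2}]ᵀ, so [a_7, a_6]ᵀ = A^6·[a_1, a_0]ᵀ.
A^6 = [[13, 8], [8, 5]], giving [a_7, a_6]ᵀ = [[31], [19]].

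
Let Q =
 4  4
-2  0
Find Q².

[[8, 16], [-8, -8]]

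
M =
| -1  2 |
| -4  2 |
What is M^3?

[[-1, -10], [20, -16]]

M^2 = [[-7, 2], [-4, -4]]
M^3 = [[-1, -10], [20, -16]]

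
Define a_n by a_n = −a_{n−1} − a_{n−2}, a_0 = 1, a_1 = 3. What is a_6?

1

With companion matrix B = [[−1, −1], [1, 0]], [a_n, a_{n−1}]ᵀ = B·[a_{n−1}, a_{n−2}]ᵀ, so [a_6, a_5]ᵀ = B⁵·[a_1, a_0]ᵀ.
B⁵ = [[0, 1], [−1, −1]], giving [a_6, a_5]ᵀ = [[1], [−4]].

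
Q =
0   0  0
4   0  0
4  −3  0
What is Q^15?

Q is strictly triangular, hence nilpotent: Q^3 = 0, so Q^15 = 0.

[[0, 0, 0], [0, 0, 0], [0, 0, 0]]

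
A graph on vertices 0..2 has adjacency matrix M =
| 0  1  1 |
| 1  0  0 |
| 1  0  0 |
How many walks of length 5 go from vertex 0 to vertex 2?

4

The number of length-5 walks from vertex 0 to vertex 2 is entry (0,2) of M^5, where M is the adjacency matrix.
M^2 = [[2, 0, 0], [0, 1, 1], [0, 1, 1]]
M^3 = [[0, 2, 2], [2, 0, 0], [2, 0, 0]]
M^4 = [[4, 0, 0], [0, 2, 2], [0, 2, 2]]
M^5 = [[0, 4, 4], [4, 0, 0], [4, 0, 0]]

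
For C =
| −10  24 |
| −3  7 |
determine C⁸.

[[2296, −6120], [765, −2039]]

tr C = −3 and det C = 2, so the characteristic polynomial is λ² − (−3)λ + (2) with roots −1 and −2.
Eigenvectors give P = [[−8, 3], [−3, 1]] with P⁻¹ = [[1, −3], [3, −8]], and C = P·diag(−1, −2)·P⁻¹.
Then C⁸ = P·diag(1, 256)·P⁻¹ = [[−8, 768], [−3, 256]] · [[1, −3], [3, −8]] = [[2296, −6120], [765, −2039]].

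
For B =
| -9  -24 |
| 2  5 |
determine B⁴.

tr B = -4 and det B = 3, so the characteristic polynomial is λ² − (-4)λ + (3) with roots -3 and -1.
Eigenvectors give P = [[-4, 3], [1, -1]] with P⁻¹ = [[-1, -3], [-1, -4]], and B = P·diag(-3, -1)·P⁻¹.
Then B⁴ = P·diag(81, 1)·P⁻¹ = [[-324, 3], [81, -1]] · [[-1, -3], [-1, -4]] = [[321, 960], [-80, -239]].

[[321, 960], [-80, -239]]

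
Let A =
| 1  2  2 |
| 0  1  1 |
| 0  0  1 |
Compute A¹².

A = I + N where N = [[0, 2, 2], [0, 0, 1], [0, 0, 0]] is strictly upper-triangular, so N³ = 0.
(I + N)¹² = I + 12·N + 66·N² = [[1, 24, 156], [0, 1, 12], [0, 0, 1]].

[[1, 24, 156], [0, 1, 12], [0, 0, 1]]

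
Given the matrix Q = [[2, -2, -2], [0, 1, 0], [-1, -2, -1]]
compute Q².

[[6, -2, -2], [0, 1, 0], [-1, 2, 3]]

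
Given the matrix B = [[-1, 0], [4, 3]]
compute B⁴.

tr B = 2 and det B = -3, so the characteristic polynomial is λ² − (2)λ + (-3) with roots 3 and -1.
Eigenvectors give P = [[0, -1], [1, 1]] with P⁻¹ = [[1, 1], [-1, 0]], and B = P·diag(3, -1)·P⁻¹.
Then B⁴ = P·diag(81, 1)·P⁻¹ = [[0, -1], [81, 1]] · [[1, 1], [-1, 0]] = [[1, 0], [80, 81]].

[[1, 0], [80, 81]]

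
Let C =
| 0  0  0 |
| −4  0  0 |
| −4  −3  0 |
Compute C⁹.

C is strictly triangular, hence nilpotent: C³ = 0, so C⁹ = 0.

[[0, 0, 0], [0, 0, 0], [0, 0, 0]]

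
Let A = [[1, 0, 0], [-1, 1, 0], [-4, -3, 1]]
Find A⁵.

[[1, 0, 0], [-5, 1, 0], [10, -15, 1]]

A = I + N where N = [[0, 0, 0], [-1, 0, 0], [-4, -3, 0]] is strictly lower-triangular, so N³ = 0.
(I + N)⁵ = I + 5·N + 10·N² = [[1, 0, 0], [-5, 1, 0], [10, -15, 1]].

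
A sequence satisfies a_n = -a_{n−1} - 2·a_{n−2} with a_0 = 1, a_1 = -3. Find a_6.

With companion matrix T = [[-1, -2], [1, 0]], [a_n, a_{n−1}]ᵀ = T·[a_{n−1}, a_{n−2}]ᵀ, so [a_6, a_5]ᵀ = T^5·[a_1, a_0]ᵀ.
T^5 = [[-5, 2], [-1, -6]], giving [a_6, a_5]ᵀ = [[17], [-3]].

17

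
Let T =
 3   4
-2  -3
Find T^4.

T^2 = [[1, 0], [0, 1]]
T^3 = [[3, 4], [-2, -3]]
T^4 = [[1, 0], [0, 1]]

[[1, 0], [0, 1]]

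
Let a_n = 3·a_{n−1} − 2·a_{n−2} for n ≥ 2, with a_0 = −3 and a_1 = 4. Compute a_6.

438

With companion matrix M = [[3, −2], [1, 0]], [a_n, a_{n−1}]ᵀ = M·[a_{n−1}, a_{n−2}]ᵀ, so [a_6, a_5]ᵀ = M^5·[a_1, a_0]ᵀ.
M^5 = [[63, −62], [31, −30]], giving [a_6, a_5]ᵀ = [[438], [214]].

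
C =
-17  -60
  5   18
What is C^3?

[[-113, -420], [35, 132]]

tr C = 1 and det C = -6, so the characteristic polynomial is λ² − (1)λ + (-6) with roots 3 and -2.
Eigenvectors give P = [[3, -4], [-1, 1]] with P⁻¹ = [[-1, -4], [-1, -3]], and C = P·diag(3, -2)·P⁻¹.
Then C^3 = P·diag(27, -8)·P⁻¹ = [[81, 32], [-27, -8]] · [[-1, -4], [-1, -3]] = [[-113, -420], [35, 132]].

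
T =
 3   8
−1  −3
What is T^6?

[[1, 0], [0, 1]]

T² = I (check: tr T = 0 and det T = −1), so T^6 = I since 6 is even.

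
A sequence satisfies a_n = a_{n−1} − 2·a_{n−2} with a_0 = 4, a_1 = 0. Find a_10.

136

With companion matrix B = [[1, −2], [1, 0]], [a_n, a_{n−1}]ᵀ = B·[a_{n−1}, a_{n−2}]ᵀ, so [a_10, a_9]ᵀ = B⁹·[a_1, a_0]ᵀ.
B⁹ = [[−11, 34], [−17, 6]], giving [a_10, a_9]ᵀ = [[136], [24]].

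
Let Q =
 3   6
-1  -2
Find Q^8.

[[3, 6], [-1, -2]]

Q² = Q (a projection; rank 1, trace 1), so Q^8 = Q.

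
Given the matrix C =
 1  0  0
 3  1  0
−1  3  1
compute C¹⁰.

C = I + N where N = [[0, 0, 0], [3, 0, 0], [−1, 3, 0]] is strictly lower-triangular, so N³ = 0.
(I + N)¹⁰ = I + 10·N + 45·N² = [[1, 0, 0], [30, 1, 0], [395, 30, 1]].

[[1, 0, 0], [30, 1, 0], [395, 30, 1]]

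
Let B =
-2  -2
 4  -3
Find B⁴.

B² = [[-4, 10], [-20, 1]]
B³ = [[48, -22], [44, 37]]
B⁴ = [[-184, -30], [60, -199]]

[[-184, -30], [60, -199]]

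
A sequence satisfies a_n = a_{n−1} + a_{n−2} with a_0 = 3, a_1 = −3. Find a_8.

With companion matrix M = [[1, 1], [1, 0]], [a_n, a_{n−1}]ᵀ = M·[a_{n−1}, a_{n−2}]ᵀ, so [a_8, a_7]ᵀ = M^7·[a_1, a_0]ᵀ.
M^7 = [[21, 13], [13, 8]], giving [a_8, a_7]ᵀ = [[−24], [−15]].

−24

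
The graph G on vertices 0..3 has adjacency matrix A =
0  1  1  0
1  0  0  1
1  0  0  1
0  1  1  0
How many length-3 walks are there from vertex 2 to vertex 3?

4

The number of length-3 walks from vertex 2 to vertex 3 is entry (2,3) of A^3, where A is the adjacency matrix.
A^2 = [[2, 0, 0, 2], [0, 2, 2, 0], [0, 2, 2, 0], [2, 0, 0, 2]]
A^3 = [[0, 4, 4, 0], [4, 0, 0, 4], [4, 0, 0, 4], [0, 4, 4, 0]]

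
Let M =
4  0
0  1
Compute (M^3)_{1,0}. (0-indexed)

M^2 = [[16, 0], [0, 1]]
M^3 = [[64, 0], [0, 1]]

0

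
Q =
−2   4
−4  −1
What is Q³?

Q² = [[−12, −12], [12, −15]]
Q³ = [[72, −36], [36, 63]]

[[72, −36], [36, 63]]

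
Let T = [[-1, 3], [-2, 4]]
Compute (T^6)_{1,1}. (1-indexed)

-125

tr T = 3 and det T = 2, so the characteristic polynomial is λ² − (3)λ + (2) with roots 1 and 2.
Eigenvectors give P = [[3, 1], [2, 1]] with P⁻¹ = [[1, -1], [-2, 3]], and T = P·diag(1, 2)·P⁻¹.
Then T^6 = P·diag(1, 64)·P⁻¹ = [[3, 64], [2, 64]] · [[1, -1], [-2, 3]] = [[-125, 189], [-126, 190]].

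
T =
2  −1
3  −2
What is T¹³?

[[2, −1], [3, −2]]

T² = I (check: tr T = 0 and det T = −1), so T¹³ = T since 13 is odd.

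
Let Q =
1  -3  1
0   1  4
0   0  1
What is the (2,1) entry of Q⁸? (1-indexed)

0

Q = I + N where N = [[0, -3, 1], [0, 0, 4], [0, 0, 0]] is strictly upper-triangular, so N³ = 0.
(I + N)⁸ = I + 8·N + 28·N² = [[1, -24, -328], [0, 1, 32], [0, 0, 1]].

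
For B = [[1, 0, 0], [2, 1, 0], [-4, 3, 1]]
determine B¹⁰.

B = I + N where N = [[0, 0, 0], [2, 0, 0], [-4, 3, 0]] is strictly lower-triangular, so N³ = 0.
(I + N)¹⁰ = I + 10·N + 45·N² = [[1, 0, 0], [20, 1, 0], [230, 30, 1]].

[[1, 0, 0], [20, 1, 0], [230, 30, 1]]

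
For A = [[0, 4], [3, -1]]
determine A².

[[12, -4], [-3, 13]]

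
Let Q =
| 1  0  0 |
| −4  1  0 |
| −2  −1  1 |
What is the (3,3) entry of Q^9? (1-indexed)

Q = I + N where N = [[0, 0, 0], [−4, 0, 0], [−2, −1, 0]] is strictly lower-triangular, so N^3 = 0.
(I + N)^9 = I + 9·N + 36·N^2 = [[1, 0, 0], [−36, 1, 0], [126, −9, 1]].

1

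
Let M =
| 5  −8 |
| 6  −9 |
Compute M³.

tr M = −4 and det M = 3, so the characteristic polynomial is λ² − (−4)λ + (3) with roots −1 and −3.
Eigenvectors give P = [[4, 1], [3, 1]] with P⁻¹ = [[1, −1], [−3, 4]], and M = P·diag(−1, −3)·P⁻¹.
Then M³ = P·diag(−1, −27)·P⁻¹ = [[−4, −27], [−3, −27]] · [[1, −1], [−3, 4]] = [[77, −104], [78, −105]].

[[77, −104], [78, −105]]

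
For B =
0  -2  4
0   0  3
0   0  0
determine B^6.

[[0, 0, 0], [0, 0, 0], [0, 0, 0]]

B is strictly triangular, hence nilpotent: B^3 = 0, so B^6 = 0.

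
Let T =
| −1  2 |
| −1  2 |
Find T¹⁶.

T² = T (a projection; rank 1, trace 1), so T¹⁶ = T.

[[−1, 2], [−1, 2]]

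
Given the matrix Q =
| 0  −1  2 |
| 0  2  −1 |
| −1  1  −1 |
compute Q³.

Q² = [[−2, 0, −1], [1, 3, −1], [1, 2, −2]]
Q³ = [[1, 1, −3], [1, 4, 0], [2, 1, 2]]

[[1, 1, −3], [1, 4, 0], [2, 1, 2]]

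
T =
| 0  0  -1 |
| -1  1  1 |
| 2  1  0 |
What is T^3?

[[1, -1, 1], [2, 4, 1], [-3, 0, 2]]

T^2 = [[-2, -1, 0], [1, 2, 2], [-1, 1, -1]]
T^3 = [[1, -1, 1], [2, 4, 1], [-3, 0, 2]]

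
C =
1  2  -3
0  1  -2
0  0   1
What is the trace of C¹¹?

3

C = I + N where N = [[0, 2, -3], [0, 0, -2], [0, 0, 0]] is strictly upper-triangular, so N³ = 0.
(I + N)¹¹ = I + 11·N + 55·N² = [[1, 22, -253], [0, 1, -22], [0, 0, 1]].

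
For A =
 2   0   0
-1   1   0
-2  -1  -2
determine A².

[[4, 0, 0], [-3, 1, 0], [1, 1, 4]]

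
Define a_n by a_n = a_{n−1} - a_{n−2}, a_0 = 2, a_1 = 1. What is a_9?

With companion matrix T = [[1, -1], [1, 0]], [a_n, a_{n−1}]ᵀ = T·[a_{n−1}, a_{n−2}]ᵀ, so [a_9, a_8]ᵀ = T⁸·[a_1, a_0]ᵀ.
T⁸ = [[0, -1], [1, -1]], giving [a_9, a_8]ᵀ = [[-2], [-1]].

-2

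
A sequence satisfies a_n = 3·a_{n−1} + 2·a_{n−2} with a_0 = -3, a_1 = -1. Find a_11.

With companion matrix M = [[3, 2], [1, 0]], [a_n, a_{n−1}]ᵀ = M·[a_{n−1}, a_{n−2}]ᵀ, so [a_11, a_10]ᵀ = M^10·[a_1, a_0]ᵀ.
M^10 = [[283667, 159294], [79647, 44726]], giving [a_11, a_10]ᵀ = [[-761549], [-213825]].

-761549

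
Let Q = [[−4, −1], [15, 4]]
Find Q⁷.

Q² = I (check: tr Q = 0 and det Q = −1), so Q⁷ = Q since 7 is odd.

[[−4, −1], [15, 4]]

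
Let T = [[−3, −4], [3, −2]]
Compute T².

[[−3, 20], [−15, −8]]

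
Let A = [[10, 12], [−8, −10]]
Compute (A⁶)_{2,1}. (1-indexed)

tr A = 0 and det A = −4, so the characteristic polynomial is λ² − (0)λ + (−4) with roots −2 and 2.
Eigenvectors give P = [[1, 3], [−1, −2]] with P⁻¹ = [[−2, −3], [1, 1]], and A = P·diag(−2, 2)·P⁻¹.
Then A⁶ = P·diag(64, 64)·P⁻¹ = [[64, 192], [−64, −128]] · [[−2, −3], [1, 1]] = [[64, 0], [0, 64]].

0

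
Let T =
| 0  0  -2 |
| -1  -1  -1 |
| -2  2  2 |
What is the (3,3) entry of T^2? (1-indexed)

6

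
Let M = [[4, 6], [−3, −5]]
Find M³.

tr M = −1 and det M = −2, so the characteristic polynomial is λ² − (−1)λ + (−2) with roots 1 and −2.
Eigenvectors give P = [[−2, 1], [1, −1]] with P⁻¹ = [[−1, −1], [−1, −2]], and M = P·diag(1, −2)·P⁻¹.
Then M³ = P·diag(1, −8)·P⁻¹ = [[−2, −8], [1, 8]] · [[−1, −1], [−1, −2]] = [[10, 18], [−9, −17]].

[[10, 18], [−9, −17]]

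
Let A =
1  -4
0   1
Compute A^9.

A = I + N where N = [[0, -4], [0, 0]] is strictly upper-triangular, so N^2 = 0.
(I + N)^9 = I + 9·N = [[1, -36], [0, 1]].

[[1, -36], [0, 1]]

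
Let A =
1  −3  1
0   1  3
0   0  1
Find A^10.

A = I + N where N = [[0, −3, 1], [0, 0, 3], [0, 0, 0]] is strictly upper-triangular, so N^3 = 0.
(I + N)^10 = I + 10·N + 45·N^2 = [[1, −30, −395], [0, 1, 30], [0, 0, 1]].

[[1, −30, −395], [0, 1, 30], [0, 0, 1]]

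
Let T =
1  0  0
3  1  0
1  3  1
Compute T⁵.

T = I + N where N = [[0, 0, 0], [3, 0, 0], [1, 3, 0]] is strictly lower-triangular, so N³ = 0.
(I + N)⁵ = I + 5·N + 10·N² = [[1, 0, 0], [15, 1, 0], [95, 15, 1]].

[[1, 0, 0], [15, 1, 0], [95, 15, 1]]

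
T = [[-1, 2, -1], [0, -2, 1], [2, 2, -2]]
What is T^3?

T^2 = [[-1, -8, 5], [2, 6, -4], [-6, -4, 4]]
T^3 = [[11, 24, -17], [-10, -16, 12], [14, 4, -6]]

[[11, 24, -17], [-10, -16, 12], [14, 4, -6]]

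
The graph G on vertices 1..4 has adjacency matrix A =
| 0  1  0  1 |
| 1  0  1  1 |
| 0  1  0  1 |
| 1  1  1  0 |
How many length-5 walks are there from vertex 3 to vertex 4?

29

The number of length-5 walks from vertex 3 to vertex 4 is entry (3,4) of A^5, where A is the adjacency matrix.
A^2 = [[2, 1, 2, 1], [1, 3, 1, 2], [2, 1, 2, 1], [1, 2, 1, 3]]
A^3 = [[2, 5, 2, 5], [5, 4, 5, 5], [2, 5, 2, 5], [5, 5, 5, 4]]
A^4 = [[10, 9, 10, 9], [9, 15, 9, 14], [10, 9, 10, 9], [9, 14, 9, 15]]
A^5 = [[18, 29, 18, 29], [29, 32, 29, 33], [18, 29, 18, 29], [29, 33, 29, 32]]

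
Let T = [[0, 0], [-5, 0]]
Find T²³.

[[0, 0], [0, 0]]

T is strictly triangular, hence nilpotent: T² = 0, so T²³ = 0.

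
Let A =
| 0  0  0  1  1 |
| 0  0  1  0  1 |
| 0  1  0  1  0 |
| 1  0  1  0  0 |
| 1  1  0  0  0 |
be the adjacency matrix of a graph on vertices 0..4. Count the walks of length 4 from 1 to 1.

6

The number of length-4 walks from vertex 1 to vertex 1 is entry (1,1) of A^4, where A is the adjacency matrix.
A^2 = [[2, 1, 1, 0, 0], [1, 2, 0, 1, 0], [1, 0, 2, 0, 1], [0, 1, 0, 2, 1], [0, 0, 1, 1, 2]]
A^3 = [[0, 1, 1, 3, 3], [1, 0, 3, 1, 3], [1, 3, 0, 3, 1], [3, 1, 3, 0, 1], [3, 3, 1, 1, 0]]
A^4 = [[6, 4, 4, 1, 1], [4, 6, 1, 4, 1], [4, 1, 6, 1, 4], [1, 4, 1, 6, 4], [1, 1, 4, 4, 6]]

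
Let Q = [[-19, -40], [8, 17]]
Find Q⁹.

[[-98419, -196840], [39368, 78737]]

tr Q = -2 and det Q = -3, so the characteristic polynomial is λ² − (-2)λ + (-3) with roots -3 and 1.
Eigenvectors give P = [[5, 2], [-2, -1]] with P⁻¹ = [[1, 2], [-2, -5]], and Q = P·diag(-3, 1)·P⁻¹.
Then Q⁹ = P·diag(-19683, 1)·P⁻¹ = [[-98415, 2], [39366, -1]] · [[1, 2], [-2, -5]] = [[-98419, -196840], [39368, 78737]].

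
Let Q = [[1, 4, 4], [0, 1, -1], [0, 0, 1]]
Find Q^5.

Q = I + N where N = [[0, 4, 4], [0, 0, -1], [0, 0, 0]] is strictly upper-triangular, so N^3 = 0.
(I + N)^5 = I + 5·N + 10·N^2 = [[1, 20, -20], [0, 1, -5], [0, 0, 1]].

[[1, 20, -20], [0, 1, -5], [0, 0, 1]]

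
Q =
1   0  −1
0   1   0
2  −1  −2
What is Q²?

[[−1, 1, 1], [0, 1, 0], [−2, 1, 2]]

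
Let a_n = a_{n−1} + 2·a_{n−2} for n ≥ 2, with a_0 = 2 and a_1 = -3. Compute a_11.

-685

With companion matrix T = [[1, 2], [1, 0]], [a_n, a_{n−1}]ᵀ = T·[a_{n−1}, a_{n−2}]ᵀ, so [a_11, a_10]ᵀ = T¹⁰·[a_1, a_0]ᵀ.
T¹⁰ = [[683, 682], [341, 342]], giving [a_11, a_10]ᵀ = [[-685], [-339]].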